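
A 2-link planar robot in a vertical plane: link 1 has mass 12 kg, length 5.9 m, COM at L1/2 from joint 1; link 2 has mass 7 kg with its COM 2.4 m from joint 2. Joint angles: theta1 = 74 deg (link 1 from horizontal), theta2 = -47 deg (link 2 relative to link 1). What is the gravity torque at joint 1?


Horizontal distance from joint 1 to link-1 COM:
  x_c1 = (L1/2)*cos(t1) = 2.95 * 0.2756 = 0.8131 m
Horizontal distance from joint 1 to link-2 COM:
  x_c2 = L1*cos(t1) + Lc2*cos(t1+t2)
       = 5.9*0.2756 + 2.4*0.891 = 3.7647 m
tau1 = m1*g*x_c1 + m2*g*x_c2
     = 12*9.81*0.8131 + 7*9.81*3.7647
     = 95.7217 + 258.5203
     = 354.242 Nm


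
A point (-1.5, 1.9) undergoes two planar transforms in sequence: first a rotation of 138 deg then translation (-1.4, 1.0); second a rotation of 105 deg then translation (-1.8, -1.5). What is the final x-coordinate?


After transform 1:
x1 = cos(138)*-1.5 - sin(138)*1.9 + -1.4 = -1.5566
y1 = sin(138)*-1.5 + cos(138)*1.9 + 1.0 = -1.4157
After transform 2:
x2 = cos(105)*-1.5566 - sin(105)*-1.4157 + -1.8
= -0.0297


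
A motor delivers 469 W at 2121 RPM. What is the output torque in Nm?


omega = 2121 * 2*pi/60 = 222.1106 rad/s
tau = P / omega = 469 / 222.1106
= 2.1116 Nm


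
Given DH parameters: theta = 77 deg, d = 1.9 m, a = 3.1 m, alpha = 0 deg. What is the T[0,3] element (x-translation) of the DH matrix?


T[0,3] = a * cos(theta)
= 3.1 * cos(77 deg)
= 3.1 * 0.225
= 0.6973


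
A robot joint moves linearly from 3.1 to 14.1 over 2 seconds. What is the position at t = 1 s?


s = t/T = 1/2 = 0.5
p(t) = p0 + (pf-p0)*s
= 3.1 + (14.1 - 3.1) * 0.5
= 8.6


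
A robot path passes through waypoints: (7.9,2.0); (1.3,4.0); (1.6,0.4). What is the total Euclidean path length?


Segment lengths:
  seg1 = sqrt((-6.6)^2 + (2.0)^2) = 6.8964
  seg2 = sqrt((0.3)^2 + (-3.6)^2) = 3.6125
Total = 10.5089


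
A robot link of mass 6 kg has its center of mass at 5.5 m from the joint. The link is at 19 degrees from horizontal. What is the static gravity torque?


tau = m*g*L*cos(angle)
= 6 * 9.81 * 5.5 * cos(19 deg)
= 6 * 9.81 * 5.5 * 0.9455
= 306.0927 Nm


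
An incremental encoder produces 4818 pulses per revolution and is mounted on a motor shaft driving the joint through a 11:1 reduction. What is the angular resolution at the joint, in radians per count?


counts per rev = 4818
effective counts at joint = 4818 * 11 = 52998
resolution = 2*pi / 52998
= 1.1856e-04 rad/count


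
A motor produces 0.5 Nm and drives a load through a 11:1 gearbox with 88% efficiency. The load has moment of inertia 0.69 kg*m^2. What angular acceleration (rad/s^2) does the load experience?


tau_out = tau_motor * N * eta
= 0.5 * 11 * 0.88 = 4.84 Nm
alpha = tau_out / I = 4.84 / 0.69
= 7.0145 rad/s^2


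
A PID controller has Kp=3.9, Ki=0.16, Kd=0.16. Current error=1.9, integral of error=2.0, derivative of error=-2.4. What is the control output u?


u = Kp*e + Ki*int(e) + Kd*de/dt
= 3.9*1.9 + 0.16*2.0 + 0.16*(-2.4)
= 7.41 + 0.32 + -0.384
= 7.346


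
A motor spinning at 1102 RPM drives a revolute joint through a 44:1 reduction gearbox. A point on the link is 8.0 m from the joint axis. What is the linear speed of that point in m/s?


omega_motor = 1102 * 2*pi/60 = 115.4012 rad/s
omega_joint = omega_motor / 44 = 2.6228 rad/s
v = omega_joint * r = 2.6228 * 8.0
= 20.982 m/s


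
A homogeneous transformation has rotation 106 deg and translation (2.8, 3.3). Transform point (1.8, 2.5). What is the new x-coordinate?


x' = cos(theta)*px - sin(theta)*py + tx
= -0.2756*1.8 - 0.9613*2.5 + 2.8
= -0.0993


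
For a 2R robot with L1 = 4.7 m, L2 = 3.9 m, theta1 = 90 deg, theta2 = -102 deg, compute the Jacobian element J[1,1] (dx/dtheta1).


J[1,1] = -L1*sin(t1) - L2*sin(t1+t2)
= -4.7*sin(90) - 3.9*sin(-12)
= -3.8891


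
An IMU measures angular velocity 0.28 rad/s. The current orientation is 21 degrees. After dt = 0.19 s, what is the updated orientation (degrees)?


delta_theta = w * dt = 0.28 * 0.19 = 0.0532 rad
= 3.0481 deg
theta_new = 21 + 3.0481 = 24.0481 deg


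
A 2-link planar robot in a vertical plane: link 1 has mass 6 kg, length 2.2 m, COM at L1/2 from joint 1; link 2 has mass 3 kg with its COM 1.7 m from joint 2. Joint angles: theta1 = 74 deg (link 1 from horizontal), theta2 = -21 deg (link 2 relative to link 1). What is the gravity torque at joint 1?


Horizontal distance from joint 1 to link-1 COM:
  x_c1 = (L1/2)*cos(t1) = 1.1 * 0.2756 = 0.3032 m
Horizontal distance from joint 1 to link-2 COM:
  x_c2 = L1*cos(t1) + Lc2*cos(t1+t2)
       = 2.2*0.2756 + 1.7*0.6018 = 1.6295 m
tau1 = m1*g*x_c1 + m2*g*x_c2
     = 6*9.81*0.3032 + 3*9.81*1.6295
     = 17.8464 + 47.9558
     = 65.8022 Nm


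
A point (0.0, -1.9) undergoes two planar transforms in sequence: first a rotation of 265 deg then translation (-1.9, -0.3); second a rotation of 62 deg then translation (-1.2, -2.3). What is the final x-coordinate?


After transform 1:
x1 = cos(265)*0.0 - sin(265)*-1.9 + -1.9 = -3.7928
y1 = sin(265)*0.0 + cos(265)*-1.9 + -0.3 = -0.1344
After transform 2:
x2 = cos(62)*-3.7928 - sin(62)*-0.1344 + -1.2
= -2.8619


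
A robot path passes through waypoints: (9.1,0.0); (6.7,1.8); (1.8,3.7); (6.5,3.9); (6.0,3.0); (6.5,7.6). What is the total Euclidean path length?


Segment lengths:
  seg1 = sqrt((-2.4)^2 + (1.8)^2) = 3.0
  seg2 = sqrt((-4.9)^2 + (1.9)^2) = 5.2555
  seg3 = sqrt((4.7)^2 + (0.2)^2) = 4.7043
  seg4 = sqrt((-0.5)^2 + (-0.9)^2) = 1.0296
  seg5 = sqrt((0.5)^2 + (4.6)^2) = 4.6271
Total = 18.6164


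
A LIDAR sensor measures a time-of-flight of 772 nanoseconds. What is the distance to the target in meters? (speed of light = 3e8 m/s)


tof = 772 ns = 7.72e-07 s
dist = c * tof / 2
= 3e8 * 7.72e-07 / 2
= 115.8 m


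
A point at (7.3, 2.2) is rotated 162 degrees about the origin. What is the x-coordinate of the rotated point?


x' = x*cos(theta) - y*sin(theta)
cos(162 deg) = -0.9511, sin(162 deg) = 0.309
x' = 7.3 * -0.9511 - 2.2 * 0.309
= -6.9427 - 0.6798
= -7.6225


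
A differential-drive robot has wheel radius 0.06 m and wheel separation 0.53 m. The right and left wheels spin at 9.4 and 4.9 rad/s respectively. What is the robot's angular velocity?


vR = r*wR = 0.06*9.4 = 0.564 m/s
vL = r*wL = 0.06*4.9 = 0.294 m/s
v = (vR+vL)/2 = 0.429 m/s
omega = (vR-vL)/L = 0.5094 rad/s
angular velocity = 0.5094 rad/s


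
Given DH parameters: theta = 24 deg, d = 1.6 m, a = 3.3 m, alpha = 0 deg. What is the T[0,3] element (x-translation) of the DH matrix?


T[0,3] = a * cos(theta)
= 3.3 * cos(24 deg)
= 3.3 * 0.9135
= 3.0147


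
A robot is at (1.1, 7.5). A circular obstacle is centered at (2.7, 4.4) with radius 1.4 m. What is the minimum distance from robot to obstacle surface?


center_dist = sqrt((1.1-2.7)^2 + (7.5-4.4)^2)
= sqrt(2.56 + 9.61)
= 3.4886
min_dist = center_dist - radius = 3.4886 - 1.4 = 2.0886 m


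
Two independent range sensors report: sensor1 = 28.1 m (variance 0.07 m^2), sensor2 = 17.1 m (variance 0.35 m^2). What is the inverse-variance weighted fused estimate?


w1 = (1/var1) / (1/var1 + 1/var2)
   = 14.2857 / (14.2857 + 2.8571) = 0.8333
w2 = 1 - w1 = 0.1667
fused = w1*s1 + w2*s2 = 23.4167 + 2.85
= 26.2667 m


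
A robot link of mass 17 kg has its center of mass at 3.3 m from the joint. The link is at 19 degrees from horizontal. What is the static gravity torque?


tau = m*g*L*cos(angle)
= 17 * 9.81 * 3.3 * cos(19 deg)
= 17 * 9.81 * 3.3 * 0.9455
= 520.3576 Nm


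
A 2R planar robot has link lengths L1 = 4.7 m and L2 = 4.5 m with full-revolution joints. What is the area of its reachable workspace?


r_max = L1 + L2 = 9.2 m
r_min = |L1 - L2| = 0.2 m
Area = pi*(r_max^2 - r_min^2)
= pi*(84.64 - 0.04)
= pi * 84.6
= 265.7787 m^2


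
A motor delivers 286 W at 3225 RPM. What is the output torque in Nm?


omega = 3225 * 2*pi/60 = 337.7212 rad/s
tau = P / omega = 286 / 337.7212
= 0.8469 Nm


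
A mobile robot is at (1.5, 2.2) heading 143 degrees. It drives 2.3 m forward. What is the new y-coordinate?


y_new = y0 + d*sin(theta)
= 2.2 + 2.3*sin(143)
= 2.2 + 1.3842
= 3.5842


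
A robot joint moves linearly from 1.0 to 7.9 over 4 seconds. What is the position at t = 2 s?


s = t/T = 2/4 = 0.5
p(t) = p0 + (pf-p0)*s
= 1.0 + (7.9 - 1.0) * 0.5
= 4.45


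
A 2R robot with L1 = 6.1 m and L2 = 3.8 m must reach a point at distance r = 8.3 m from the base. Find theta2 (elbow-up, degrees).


cos(theta2) = (r^2 - L1^2 - L2^2) / (2*L1*L2)
cos(theta2) = (68.89 - 37.21 - 14.44) / 46.36
cos(theta2) = 0.371872
theta2 = 68.1689 degrees


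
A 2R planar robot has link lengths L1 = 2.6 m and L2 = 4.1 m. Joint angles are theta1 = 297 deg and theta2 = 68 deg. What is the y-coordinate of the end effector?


Convert angles to radians: theta1 = 5.1836, theta2 = 1.1868
y = L1*sin(theta1) + L2*sin(theta1+theta2)
y = -2.3166 + 0.3573
y = -1.9593


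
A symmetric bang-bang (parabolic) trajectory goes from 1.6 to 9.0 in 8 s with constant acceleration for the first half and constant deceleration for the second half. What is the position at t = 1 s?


Symmetric rest-to-rest: each phase covers (pf-p0)/2 in time T/2. 0.5*a*(T/2)^2 = (pf-p0)/2 => a = 4*(pf-p0)/T^2
a = 4*(9.0-1.6)/8^2 = 0.4625
t = 1 is in the acceleration phase (t <= T/2).
p = p0 + 0.5*a*t^2 = 1.6 + 0.5*0.4625*1^2
= 1.8313


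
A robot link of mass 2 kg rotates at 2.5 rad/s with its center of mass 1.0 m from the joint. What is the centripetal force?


F = m * omega^2 * r
= 2 * 2.5^2 * 1.0
= 2 * 6.25 * 1.0
= 12.5 N


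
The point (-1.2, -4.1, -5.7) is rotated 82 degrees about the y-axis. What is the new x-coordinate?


Rotation about y-axis: x' = x*cos(theta) + z*sin(theta)
= -1.2 * 0.1392 + -5.7 * 0.9903
= -5.8115


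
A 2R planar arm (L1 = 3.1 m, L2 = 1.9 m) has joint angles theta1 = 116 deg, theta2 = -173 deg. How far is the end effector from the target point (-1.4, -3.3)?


End effector via forward kinematics:
x = L1*cos(t1) + L2*cos(t1+t2) = -0.3241
y = L1*sin(t1) + L2*sin(t1+t2) = 1.1928
Distance to target:
d = sqrt((-1.4 - -0.3241)^2 + (-3.3 - 1.1928)^2)
= sqrt(1.1575 + 20.1851)
= 4.6198 m


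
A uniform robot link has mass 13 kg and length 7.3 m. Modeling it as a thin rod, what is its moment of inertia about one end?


I = (1/3) * m * L^2
= (1/3) * 13 * 7.3^2
= 0.333333 * 13 * 53.29
= 230.9233 kg*m^2


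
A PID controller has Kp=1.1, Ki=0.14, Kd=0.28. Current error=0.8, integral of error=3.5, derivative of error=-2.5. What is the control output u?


u = Kp*e + Ki*int(e) + Kd*de/dt
= 1.1*0.8 + 0.14*3.5 + 0.28*(-2.5)
= 0.88 + 0.49 + -0.7
= 0.67


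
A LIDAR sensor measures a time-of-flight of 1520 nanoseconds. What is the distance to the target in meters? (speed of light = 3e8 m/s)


tof = 1520 ns = 1.52e-06 s
dist = c * tof / 2
= 3e8 * 1.52e-06 / 2
= 228.0 m


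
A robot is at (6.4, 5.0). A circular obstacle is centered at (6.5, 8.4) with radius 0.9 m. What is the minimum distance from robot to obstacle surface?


center_dist = sqrt((6.4-6.5)^2 + (5.0-8.4)^2)
= sqrt(0.01 + 11.56)
= 3.4015
min_dist = center_dist - radius = 3.4015 - 0.9 = 2.5015 m


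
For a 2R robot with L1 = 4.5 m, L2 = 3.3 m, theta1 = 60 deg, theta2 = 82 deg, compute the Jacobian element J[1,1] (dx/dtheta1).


J[1,1] = -L1*sin(t1) - L2*sin(t1+t2)
= -4.5*sin(60) - 3.3*sin(142)
= -5.9288


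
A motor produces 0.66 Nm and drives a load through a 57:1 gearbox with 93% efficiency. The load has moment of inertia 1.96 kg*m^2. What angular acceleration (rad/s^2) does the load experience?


tau_out = tau_motor * N * eta
= 0.66 * 57 * 0.93 = 34.9866 Nm
alpha = tau_out / I = 34.9866 / 1.96
= 17.8503 rad/s^2


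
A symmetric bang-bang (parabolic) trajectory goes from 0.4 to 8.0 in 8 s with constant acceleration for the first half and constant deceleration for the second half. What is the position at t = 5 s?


Symmetric rest-to-rest: each phase covers (pf-p0)/2 in time T/2. 0.5*a*(T/2)^2 = (pf-p0)/2 => a = 4*(pf-p0)/T^2
a = 4*(8.0-0.4)/8^2 = 0.475
t = 5 is in the deceleration phase (t > T/2).
p = pf - 0.5*a*(T-t)^2 = 8.0 - 0.5*0.475*3^2
= 5.8625


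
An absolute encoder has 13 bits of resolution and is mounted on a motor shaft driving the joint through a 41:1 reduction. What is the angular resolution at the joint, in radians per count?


counts = 2^13 = 8192
effective counts at joint = 8192 * 41 = 335872
resolution = 2*pi / 335872
= 1.8707e-05 rad/count


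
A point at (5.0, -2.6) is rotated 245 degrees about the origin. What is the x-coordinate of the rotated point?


x' = x*cos(theta) - y*sin(theta)
cos(245 deg) = -0.4226, sin(245 deg) = -0.9063
x' = 5.0 * -0.4226 - -2.6 * -0.9063
= -2.1131 - 2.3564
= -4.4695


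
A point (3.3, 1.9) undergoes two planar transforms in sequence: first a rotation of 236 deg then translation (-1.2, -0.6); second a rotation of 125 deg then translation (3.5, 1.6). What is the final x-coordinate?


After transform 1:
x1 = cos(236)*3.3 - sin(236)*1.9 + -1.2 = -1.4702
y1 = sin(236)*3.3 + cos(236)*1.9 + -0.6 = -4.3983
After transform 2:
x2 = cos(125)*-1.4702 - sin(125)*-4.3983 + 3.5
= 7.9461


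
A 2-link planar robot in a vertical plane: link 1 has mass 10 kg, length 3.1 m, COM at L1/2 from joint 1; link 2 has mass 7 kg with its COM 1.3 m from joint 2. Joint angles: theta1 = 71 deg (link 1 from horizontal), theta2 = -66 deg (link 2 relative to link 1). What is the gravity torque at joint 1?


Horizontal distance from joint 1 to link-1 COM:
  x_c1 = (L1/2)*cos(t1) = 1.55 * 0.3256 = 0.5046 m
Horizontal distance from joint 1 to link-2 COM:
  x_c2 = L1*cos(t1) + Lc2*cos(t1+t2)
       = 3.1*0.3256 + 1.3*0.9962 = 2.3043 m
tau1 = m1*g*x_c1 + m2*g*x_c2
     = 10*9.81*0.5046 + 7*9.81*2.3043
     = 49.5043 + 158.2373
     = 207.7415 Nm


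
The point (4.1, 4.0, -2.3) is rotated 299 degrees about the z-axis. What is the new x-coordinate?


Rotation about z-axis: x' = x*cos(theta) - y*sin(theta)
= 4.1 * 0.4848 - 4.0 * -0.8746
= 5.4862


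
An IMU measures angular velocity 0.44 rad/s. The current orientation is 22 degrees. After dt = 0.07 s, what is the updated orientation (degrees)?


delta_theta = w * dt = 0.44 * 0.07 = 0.0308 rad
= 1.7647 deg
theta_new = 22 + 1.7647 = 23.7647 deg


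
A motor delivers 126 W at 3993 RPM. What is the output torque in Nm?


omega = 3993 * 2*pi/60 = 418.146 rad/s
tau = P / omega = 126 / 418.146
= 0.3013 Nm


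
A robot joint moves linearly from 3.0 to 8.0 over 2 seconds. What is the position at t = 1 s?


s = t/T = 1/2 = 0.5
p(t) = p0 + (pf-p0)*s
= 3.0 + (8.0 - 3.0) * 0.5
= 5.5


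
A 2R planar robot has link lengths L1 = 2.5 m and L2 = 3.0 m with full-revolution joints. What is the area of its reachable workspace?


r_max = L1 + L2 = 5.5 m
r_min = |L1 - L2| = 0.5 m
Area = pi*(r_max^2 - r_min^2)
= pi*(30.25 - 0.25)
= pi * 30.0
= 94.2478 m^2


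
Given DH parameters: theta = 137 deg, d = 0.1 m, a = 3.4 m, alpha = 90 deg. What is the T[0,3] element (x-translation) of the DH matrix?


T[0,3] = a * cos(theta)
= 3.4 * cos(137 deg)
= 3.4 * -0.7314
= -2.4866


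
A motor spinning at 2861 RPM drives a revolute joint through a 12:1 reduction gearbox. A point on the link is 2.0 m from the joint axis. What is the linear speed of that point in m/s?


omega_motor = 2861 * 2*pi/60 = 299.6032 rad/s
omega_joint = omega_motor / 12 = 24.9669 rad/s
v = omega_joint * r = 24.9669 * 2.0
= 49.9339 m/s


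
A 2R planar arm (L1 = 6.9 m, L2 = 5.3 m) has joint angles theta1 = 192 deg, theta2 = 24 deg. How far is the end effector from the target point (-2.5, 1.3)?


End effector via forward kinematics:
x = L1*cos(t1) + L2*cos(t1+t2) = -11.037
y = L1*sin(t1) + L2*sin(t1+t2) = -4.5499
Distance to target:
d = sqrt((-2.5 - -11.037)^2 + (1.3 - -4.5499)^2)
= sqrt(72.8805 + 34.2208)
= 10.349 m


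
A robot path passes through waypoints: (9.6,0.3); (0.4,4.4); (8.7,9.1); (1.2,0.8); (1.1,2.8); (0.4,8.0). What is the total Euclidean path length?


Segment lengths:
  seg1 = sqrt((-9.2)^2 + (4.1)^2) = 10.0722
  seg2 = sqrt((8.3)^2 + (4.7)^2) = 9.5383
  seg3 = sqrt((-7.5)^2 + (-8.3)^2) = 11.1866
  seg4 = sqrt((-0.1)^2 + (2.0)^2) = 2.0025
  seg5 = sqrt((-0.7)^2 + (5.2)^2) = 5.2469
Total = 38.0466


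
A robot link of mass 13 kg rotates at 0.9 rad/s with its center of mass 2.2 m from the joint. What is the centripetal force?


F = m * omega^2 * r
= 13 * 0.9^2 * 2.2
= 13 * 0.81 * 2.2
= 23.166 N


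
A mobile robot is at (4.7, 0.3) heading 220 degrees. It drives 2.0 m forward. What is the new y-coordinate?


y_new = y0 + d*sin(theta)
= 0.3 + 2.0*sin(220)
= 0.3 + -1.2856
= -0.9856


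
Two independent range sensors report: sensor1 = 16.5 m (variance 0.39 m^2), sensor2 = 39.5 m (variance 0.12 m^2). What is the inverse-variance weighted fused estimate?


w1 = (1/var1) / (1/var1 + 1/var2)
   = 2.5641 / (2.5641 + 8.3333) = 0.2353
w2 = 1 - w1 = 0.7647
fused = w1*s1 + w2*s2 = 3.8824 + 30.2059
= 34.0882 m


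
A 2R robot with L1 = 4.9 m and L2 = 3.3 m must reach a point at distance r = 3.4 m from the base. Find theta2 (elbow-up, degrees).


cos(theta2) = (r^2 - L1^2 - L2^2) / (2*L1*L2)
cos(theta2) = (11.56 - 24.01 - 10.89) / 32.34
cos(theta2) = -0.721707
theta2 = 136.1956 degrees


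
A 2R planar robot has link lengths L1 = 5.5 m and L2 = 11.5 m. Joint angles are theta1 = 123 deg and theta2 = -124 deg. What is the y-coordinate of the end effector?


Convert angles to radians: theta1 = 2.1468, theta2 = -2.1642
y = L1*sin(theta1) + L2*sin(theta1+theta2)
y = 4.6127 + -0.2007
y = 4.412


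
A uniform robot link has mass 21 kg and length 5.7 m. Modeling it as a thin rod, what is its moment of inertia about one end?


I = (1/3) * m * L^2
= (1/3) * 21 * 5.7^2
= 0.333333 * 21 * 32.49
= 227.43 kg*m^2


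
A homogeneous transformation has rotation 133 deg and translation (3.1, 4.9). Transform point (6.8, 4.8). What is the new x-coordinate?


x' = cos(theta)*px - sin(theta)*py + tx
= -0.682*6.8 - 0.7314*4.8 + 3.1
= -5.0481


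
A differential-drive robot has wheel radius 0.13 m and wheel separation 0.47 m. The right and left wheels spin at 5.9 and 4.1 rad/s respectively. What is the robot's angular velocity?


vR = r*wR = 0.13*5.9 = 0.767 m/s
vL = r*wL = 0.13*4.1 = 0.533 m/s
v = (vR+vL)/2 = 0.65 m/s
omega = (vR-vL)/L = 0.4979 rad/s
angular velocity = 0.4979 rad/s


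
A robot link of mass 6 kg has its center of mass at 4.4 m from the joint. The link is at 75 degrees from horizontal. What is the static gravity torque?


tau = m*g*L*cos(angle)
= 6 * 9.81 * 4.4 * cos(75 deg)
= 6 * 9.81 * 4.4 * 0.2588
= 67.03 Nm


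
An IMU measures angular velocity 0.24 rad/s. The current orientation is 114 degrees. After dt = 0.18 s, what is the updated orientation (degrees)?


delta_theta = w * dt = 0.24 * 0.18 = 0.0432 rad
= 2.4752 deg
theta_new = 114 + 2.4752 = 116.4752 deg


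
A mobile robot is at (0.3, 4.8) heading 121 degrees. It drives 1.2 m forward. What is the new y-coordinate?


y_new = y0 + d*sin(theta)
= 4.8 + 1.2*sin(121)
= 4.8 + 1.0286
= 5.8286


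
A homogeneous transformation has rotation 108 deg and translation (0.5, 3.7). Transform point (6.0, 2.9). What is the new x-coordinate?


x' = cos(theta)*px - sin(theta)*py + tx
= -0.309*6.0 - 0.9511*2.9 + 0.5
= -4.1122


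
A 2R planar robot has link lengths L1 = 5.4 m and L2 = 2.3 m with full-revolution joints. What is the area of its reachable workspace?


r_max = L1 + L2 = 7.7 m
r_min = |L1 - L2| = 3.1 m
Area = pi*(r_max^2 - r_min^2)
= pi*(59.29 - 9.61)
= pi * 49.68
= 156.0743 m^2


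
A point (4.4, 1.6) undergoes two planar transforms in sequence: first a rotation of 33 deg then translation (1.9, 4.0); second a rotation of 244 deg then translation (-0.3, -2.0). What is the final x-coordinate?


After transform 1:
x1 = cos(33)*4.4 - sin(33)*1.6 + 1.9 = 4.7187
y1 = sin(33)*4.4 + cos(33)*1.6 + 4.0 = 7.7383
After transform 2:
x2 = cos(244)*4.7187 - sin(244)*7.7383 + -0.3
= 4.5866


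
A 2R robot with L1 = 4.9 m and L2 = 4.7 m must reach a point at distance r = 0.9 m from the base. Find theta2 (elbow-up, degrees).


cos(theta2) = (r^2 - L1^2 - L2^2) / (2*L1*L2)
cos(theta2) = (0.81 - 24.01 - 22.09) / 46.06
cos(theta2) = -0.983283
theta2 = 169.5087 degrees


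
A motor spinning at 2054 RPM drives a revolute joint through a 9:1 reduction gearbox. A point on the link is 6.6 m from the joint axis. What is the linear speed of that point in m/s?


omega_motor = 2054 * 2*pi/60 = 215.0944 rad/s
omega_joint = omega_motor / 9 = 23.8994 rad/s
v = omega_joint * r = 23.8994 * 6.6
= 157.7359 m/s


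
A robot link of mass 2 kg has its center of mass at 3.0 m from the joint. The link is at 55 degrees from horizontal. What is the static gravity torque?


tau = m*g*L*cos(angle)
= 2 * 9.81 * 3.0 * cos(55 deg)
= 2 * 9.81 * 3.0 * 0.5736
= 33.7607 Nm


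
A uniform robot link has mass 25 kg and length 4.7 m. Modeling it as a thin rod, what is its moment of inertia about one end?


I = (1/3) * m * L^2
= (1/3) * 25 * 4.7^2
= 0.333333 * 25 * 22.09
= 184.0833 kg*m^2


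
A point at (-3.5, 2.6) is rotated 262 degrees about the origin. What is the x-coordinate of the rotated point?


x' = x*cos(theta) - y*sin(theta)
cos(262 deg) = -0.1392, sin(262 deg) = -0.9903
x' = -3.5 * -0.1392 - 2.6 * -0.9903
= 0.4871 - -2.5747
= 3.0618


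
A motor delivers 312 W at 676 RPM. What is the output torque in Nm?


omega = 676 * 2*pi/60 = 70.7906 rad/s
tau = P / omega = 312 / 70.7906
= 4.4074 Nm


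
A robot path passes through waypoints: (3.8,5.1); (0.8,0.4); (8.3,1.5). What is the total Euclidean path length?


Segment lengths:
  seg1 = sqrt((-3.0)^2 + (-4.7)^2) = 5.5758
  seg2 = sqrt((7.5)^2 + (1.1)^2) = 7.5802
Total = 13.1561


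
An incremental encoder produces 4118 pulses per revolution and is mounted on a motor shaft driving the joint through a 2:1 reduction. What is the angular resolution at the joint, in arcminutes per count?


counts per rev = 4118
effective counts at joint = 4118 * 2 = 8236
resolution = 360*60 / 8236
= 2.6226 arcmin/count


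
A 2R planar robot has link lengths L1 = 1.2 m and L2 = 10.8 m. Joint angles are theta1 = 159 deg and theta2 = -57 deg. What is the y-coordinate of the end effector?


Convert angles to radians: theta1 = 2.7751, theta2 = -0.9948
y = L1*sin(theta1) + L2*sin(theta1+theta2)
y = 0.43 + 10.564
y = 10.994


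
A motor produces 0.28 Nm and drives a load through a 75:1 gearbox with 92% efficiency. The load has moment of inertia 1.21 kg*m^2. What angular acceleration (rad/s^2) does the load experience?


tau_out = tau_motor * N * eta
= 0.28 * 75 * 0.92 = 19.32 Nm
alpha = tau_out / I = 19.32 / 1.21
= 15.9669 rad/s^2


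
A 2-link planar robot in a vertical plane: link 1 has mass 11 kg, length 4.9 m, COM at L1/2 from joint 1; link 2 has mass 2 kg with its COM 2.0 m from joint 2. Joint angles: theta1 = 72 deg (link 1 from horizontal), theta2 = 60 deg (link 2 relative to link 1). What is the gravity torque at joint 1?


Horizontal distance from joint 1 to link-1 COM:
  x_c1 = (L1/2)*cos(t1) = 2.45 * 0.309 = 0.7571 m
Horizontal distance from joint 1 to link-2 COM:
  x_c2 = L1*cos(t1) + Lc2*cos(t1+t2)
       = 4.9*0.309 + 2.0*-0.6691 = 0.1759 m
tau1 = m1*g*x_c1 + m2*g*x_c2
     = 11*9.81*0.7571 + 2*9.81*0.1759
     = 81.6978 + 3.4516
     = 85.1493 Nm


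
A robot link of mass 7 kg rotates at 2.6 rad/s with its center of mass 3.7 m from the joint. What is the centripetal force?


F = m * omega^2 * r
= 7 * 2.6^2 * 3.7
= 7 * 6.76 * 3.7
= 175.084 N


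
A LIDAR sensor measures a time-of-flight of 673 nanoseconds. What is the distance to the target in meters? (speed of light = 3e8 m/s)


tof = 673 ns = 6.73e-07 s
dist = c * tof / 2
= 3e8 * 6.73e-07 / 2
= 100.95 m


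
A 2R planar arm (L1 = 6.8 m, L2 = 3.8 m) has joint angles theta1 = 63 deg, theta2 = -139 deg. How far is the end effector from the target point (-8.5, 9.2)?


End effector via forward kinematics:
x = L1*cos(t1) + L2*cos(t1+t2) = 4.0064
y = L1*sin(t1) + L2*sin(t1+t2) = 2.3717
Distance to target:
d = sqrt((-8.5 - 4.0064)^2 + (9.2 - 2.3717)^2)
= sqrt(156.411 + 46.6254)
= 14.2491 m


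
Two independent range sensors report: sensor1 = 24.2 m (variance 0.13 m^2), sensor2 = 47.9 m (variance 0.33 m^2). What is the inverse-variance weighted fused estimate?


w1 = (1/var1) / (1/var1 + 1/var2)
   = 7.6923 / (7.6923 + 3.0303) = 0.7174
w2 = 1 - w1 = 0.2826
fused = w1*s1 + w2*s2 = 17.3609 + 13.537
= 30.8978 m


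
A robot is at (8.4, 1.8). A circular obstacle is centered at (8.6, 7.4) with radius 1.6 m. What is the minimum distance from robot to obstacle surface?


center_dist = sqrt((8.4-8.6)^2 + (1.8-7.4)^2)
= sqrt(0.04 + 31.36)
= 5.6036
min_dist = center_dist - radius = 5.6036 - 1.6 = 4.0036 m


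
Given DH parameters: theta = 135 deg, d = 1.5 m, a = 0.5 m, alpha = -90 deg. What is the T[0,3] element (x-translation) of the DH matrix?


T[0,3] = a * cos(theta)
= 0.5 * cos(135 deg)
= 0.5 * -0.7071
= -0.3536


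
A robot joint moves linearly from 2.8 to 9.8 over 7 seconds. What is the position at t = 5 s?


s = t/T = 5/7 = 0.7143
p(t) = p0 + (pf-p0)*s
= 2.8 + (9.8 - 2.8) * 0.7143
= 7.8


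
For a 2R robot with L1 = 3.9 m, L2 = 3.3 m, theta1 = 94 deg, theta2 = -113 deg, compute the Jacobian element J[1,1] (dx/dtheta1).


J[1,1] = -L1*sin(t1) - L2*sin(t1+t2)
= -3.9*sin(94) - 3.3*sin(-19)
= -2.8161


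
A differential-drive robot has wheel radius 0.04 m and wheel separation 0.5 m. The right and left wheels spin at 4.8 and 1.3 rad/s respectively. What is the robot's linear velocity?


vR = r*wR = 0.04*4.8 = 0.192 m/s
vL = r*wL = 0.04*1.3 = 0.052 m/s
v = (vR+vL)/2 = 0.122 m/s
omega = (vR-vL)/L = 0.28 rad/s
linear velocity = 0.122 m/s


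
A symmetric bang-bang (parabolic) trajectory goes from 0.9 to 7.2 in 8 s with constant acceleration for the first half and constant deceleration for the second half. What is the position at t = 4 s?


Symmetric rest-to-rest: each phase covers (pf-p0)/2 in time T/2. 0.5*a*(T/2)^2 = (pf-p0)/2 => a = 4*(pf-p0)/T^2
a = 4*(7.2-0.9)/8^2 = 0.3937
t = 4 is in the acceleration phase (t <= T/2).
p = p0 + 0.5*a*t^2 = 0.9 + 0.5*0.3937*4^2
= 4.05


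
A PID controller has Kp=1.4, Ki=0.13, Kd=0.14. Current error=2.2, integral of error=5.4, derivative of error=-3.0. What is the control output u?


u = Kp*e + Ki*int(e) + Kd*de/dt
= 1.4*2.2 + 0.13*5.4 + 0.14*(-3.0)
= 3.08 + 0.702 + -0.42
= 3.362


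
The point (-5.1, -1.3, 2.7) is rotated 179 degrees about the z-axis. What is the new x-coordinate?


Rotation about z-axis: x' = x*cos(theta) - y*sin(theta)
= -5.1 * -0.9998 - -1.3 * 0.0175
= 5.1219


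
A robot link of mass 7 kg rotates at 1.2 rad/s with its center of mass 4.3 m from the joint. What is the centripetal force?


F = m * omega^2 * r
= 7 * 1.2^2 * 4.3
= 7 * 1.44 * 4.3
= 43.344 N


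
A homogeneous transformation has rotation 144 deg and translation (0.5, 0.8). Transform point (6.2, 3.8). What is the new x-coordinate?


x' = cos(theta)*px - sin(theta)*py + tx
= -0.809*6.2 - 0.5878*3.8 + 0.5
= -6.7495


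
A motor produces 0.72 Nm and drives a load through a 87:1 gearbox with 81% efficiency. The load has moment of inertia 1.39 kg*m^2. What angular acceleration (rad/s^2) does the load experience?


tau_out = tau_motor * N * eta
= 0.72 * 87 * 0.81 = 50.7384 Nm
alpha = tau_out / I = 50.7384 / 1.39
= 36.5024 rad/s^2


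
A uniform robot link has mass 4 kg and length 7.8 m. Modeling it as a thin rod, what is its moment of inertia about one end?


I = (1/3) * m * L^2
= (1/3) * 4 * 7.8^2
= 0.333333 * 4 * 60.84
= 81.12 kg*m^2


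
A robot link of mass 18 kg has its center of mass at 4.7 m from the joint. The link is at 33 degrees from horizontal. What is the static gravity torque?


tau = m*g*L*cos(angle)
= 18 * 9.81 * 4.7 * cos(33 deg)
= 18 * 9.81 * 4.7 * 0.8387
= 696.0345 Nm


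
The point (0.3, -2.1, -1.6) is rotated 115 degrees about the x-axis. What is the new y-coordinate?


Rotation about x-axis: y' = y*cos(theta) - z*sin(theta)
= -2.1 * -0.4226 - -1.6 * 0.9063
= 2.3376


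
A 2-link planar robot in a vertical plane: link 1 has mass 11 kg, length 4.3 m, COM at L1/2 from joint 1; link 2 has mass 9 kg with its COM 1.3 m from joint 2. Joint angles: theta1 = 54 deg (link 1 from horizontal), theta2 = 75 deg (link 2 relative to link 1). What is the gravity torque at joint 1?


Horizontal distance from joint 1 to link-1 COM:
  x_c1 = (L1/2)*cos(t1) = 2.15 * 0.5878 = 1.2637 m
Horizontal distance from joint 1 to link-2 COM:
  x_c2 = L1*cos(t1) + Lc2*cos(t1+t2)
       = 4.3*0.5878 + 1.3*-0.6293 = 1.7094 m
tau1 = m1*g*x_c1 + m2*g*x_c2
     = 11*9.81*1.2637 + 9*9.81*1.7094
     = 136.37 + 150.9194
     = 287.2894 Nm


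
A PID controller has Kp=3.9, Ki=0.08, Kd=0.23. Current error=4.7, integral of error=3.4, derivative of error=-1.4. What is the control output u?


u = Kp*e + Ki*int(e) + Kd*de/dt
= 3.9*4.7 + 0.08*3.4 + 0.23*(-1.4)
= 18.33 + 0.272 + -0.322
= 18.28


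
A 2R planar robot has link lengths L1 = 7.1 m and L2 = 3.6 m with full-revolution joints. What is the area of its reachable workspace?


r_max = L1 + L2 = 10.7 m
r_min = |L1 - L2| = 3.5 m
Area = pi*(r_max^2 - r_min^2)
= pi*(114.49 - 12.25)
= pi * 102.24
= 321.1964 m^2


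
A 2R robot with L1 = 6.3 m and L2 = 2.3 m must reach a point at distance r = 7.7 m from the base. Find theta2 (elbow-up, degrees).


cos(theta2) = (r^2 - L1^2 - L2^2) / (2*L1*L2)
cos(theta2) = (59.29 - 39.69 - 5.29) / 28.98
cos(theta2) = 0.493789
theta2 = 60.4101 degrees


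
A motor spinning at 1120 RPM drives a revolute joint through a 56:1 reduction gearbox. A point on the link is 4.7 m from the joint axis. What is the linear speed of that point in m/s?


omega_motor = 1120 * 2*pi/60 = 117.2861 rad/s
omega_joint = omega_motor / 56 = 2.0944 rad/s
v = omega_joint * r = 2.0944 * 4.7
= 9.8437 m/s


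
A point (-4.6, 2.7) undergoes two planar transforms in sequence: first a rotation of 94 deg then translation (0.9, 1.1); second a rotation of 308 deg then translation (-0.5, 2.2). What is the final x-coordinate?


After transform 1:
x1 = cos(94)*-4.6 - sin(94)*2.7 + 0.9 = -1.4725
y1 = sin(94)*-4.6 + cos(94)*2.7 + 1.1 = -3.6771
After transform 2:
x2 = cos(308)*-1.4725 - sin(308)*-3.6771 + -0.5
= -4.3042


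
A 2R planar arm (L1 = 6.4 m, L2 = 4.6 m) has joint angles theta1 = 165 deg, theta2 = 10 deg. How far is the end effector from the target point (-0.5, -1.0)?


End effector via forward kinematics:
x = L1*cos(t1) + L2*cos(t1+t2) = -10.7644
y = L1*sin(t1) + L2*sin(t1+t2) = 2.0574
Distance to target:
d = sqrt((-0.5 - -10.7644)^2 + (-1.0 - 2.0574)^2)
= sqrt(105.3583 + 9.3474)
= 10.7101 m


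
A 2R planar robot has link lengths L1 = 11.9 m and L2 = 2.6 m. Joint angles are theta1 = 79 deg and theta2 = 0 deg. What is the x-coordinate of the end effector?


Convert angles to radians: theta1 = 1.3788, theta2 = 0.0
x = L1*cos(theta1) + L2*cos(theta1+theta2)
x = 2.2706 + 0.4961
x = 2.7667


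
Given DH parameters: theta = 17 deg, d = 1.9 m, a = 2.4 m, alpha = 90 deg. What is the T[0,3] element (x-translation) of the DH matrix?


T[0,3] = a * cos(theta)
= 2.4 * cos(17 deg)
= 2.4 * 0.9563
= 2.2951


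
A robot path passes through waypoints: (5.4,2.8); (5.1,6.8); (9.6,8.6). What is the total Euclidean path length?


Segment lengths:
  seg1 = sqrt((-0.3)^2 + (4.0)^2) = 4.0112
  seg2 = sqrt((4.5)^2 + (1.8)^2) = 4.8466
Total = 8.8579


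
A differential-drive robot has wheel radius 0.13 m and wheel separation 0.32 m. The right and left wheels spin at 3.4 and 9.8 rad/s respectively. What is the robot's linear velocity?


vR = r*wR = 0.13*3.4 = 0.442 m/s
vL = r*wL = 0.13*9.8 = 1.274 m/s
v = (vR+vL)/2 = 0.858 m/s
omega = (vR-vL)/L = -2.6 rad/s
linear velocity = 0.858 m/s


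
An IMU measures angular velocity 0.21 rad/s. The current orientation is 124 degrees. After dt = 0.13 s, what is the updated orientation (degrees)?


delta_theta = w * dt = 0.21 * 0.13 = 0.0273 rad
= 1.5642 deg
theta_new = 124 + 1.5642 = 125.5642 deg


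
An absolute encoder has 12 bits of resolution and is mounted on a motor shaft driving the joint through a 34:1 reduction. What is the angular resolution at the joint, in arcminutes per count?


counts = 2^12 = 4096
effective counts at joint = 4096 * 34 = 139264
resolution = 360*60 / 139264
= 0.1551 arcmin/count


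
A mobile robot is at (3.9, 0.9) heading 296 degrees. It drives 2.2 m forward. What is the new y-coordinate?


y_new = y0 + d*sin(theta)
= 0.9 + 2.2*sin(296)
= 0.9 + -1.9773
= -1.0773


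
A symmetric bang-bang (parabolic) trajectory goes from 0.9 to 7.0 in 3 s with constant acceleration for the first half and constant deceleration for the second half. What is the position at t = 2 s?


Symmetric rest-to-rest: each phase covers (pf-p0)/2 in time T/2. 0.5*a*(T/2)^2 = (pf-p0)/2 => a = 4*(pf-p0)/T^2
a = 4*(7.0-0.9)/3^2 = 2.7111
t = 2 is in the deceleration phase (t > T/2).
p = pf - 0.5*a*(T-t)^2 = 7.0 - 0.5*2.7111*1^2
= 5.6444


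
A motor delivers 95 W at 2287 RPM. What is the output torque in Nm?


omega = 2287 * 2*pi/60 = 239.4941 rad/s
tau = P / omega = 95 / 239.4941
= 0.3967 Nm


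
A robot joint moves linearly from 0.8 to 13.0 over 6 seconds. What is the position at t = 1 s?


s = t/T = 1/6 = 0.1667
p(t) = p0 + (pf-p0)*s
= 0.8 + (13.0 - 0.8) * 0.1667
= 2.8333


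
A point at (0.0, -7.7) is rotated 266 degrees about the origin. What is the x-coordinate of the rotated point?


x' = x*cos(theta) - y*sin(theta)
cos(266 deg) = -0.0698, sin(266 deg) = -0.9976
x' = 0.0 * -0.0698 - -7.7 * -0.9976
= -0.0 - 7.6812
= -7.6812


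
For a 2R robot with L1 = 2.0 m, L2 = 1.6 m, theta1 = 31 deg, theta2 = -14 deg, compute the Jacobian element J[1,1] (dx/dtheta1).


J[1,1] = -L1*sin(t1) - L2*sin(t1+t2)
= -2.0*sin(31) - 1.6*sin(17)
= -1.4979


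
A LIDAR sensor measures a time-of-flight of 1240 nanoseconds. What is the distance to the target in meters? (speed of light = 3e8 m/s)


tof = 1240 ns = 1.24e-06 s
dist = c * tof / 2
= 3e8 * 1.24e-06 / 2
= 186.0 m


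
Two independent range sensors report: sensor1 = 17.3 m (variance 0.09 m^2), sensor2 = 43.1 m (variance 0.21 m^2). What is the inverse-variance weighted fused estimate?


w1 = (1/var1) / (1/var1 + 1/var2)
   = 11.1111 / (11.1111 + 4.7619) = 0.7
w2 = 1 - w1 = 0.3
fused = w1*s1 + w2*s2 = 12.11 + 12.93
= 25.04 m


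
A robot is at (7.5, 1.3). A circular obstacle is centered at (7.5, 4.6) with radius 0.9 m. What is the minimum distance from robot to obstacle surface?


center_dist = sqrt((7.5-7.5)^2 + (1.3-4.6)^2)
= sqrt(0.0 + 10.89)
= 3.3
min_dist = center_dist - radius = 3.3 - 0.9 = 2.4 m


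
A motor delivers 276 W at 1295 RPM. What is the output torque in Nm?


omega = 1295 * 2*pi/60 = 135.6121 rad/s
tau = P / omega = 276 / 135.6121
= 2.0352 Nm


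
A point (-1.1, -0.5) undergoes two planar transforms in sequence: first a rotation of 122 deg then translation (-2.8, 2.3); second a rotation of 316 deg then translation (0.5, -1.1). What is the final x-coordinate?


After transform 1:
x1 = cos(122)*-1.1 - sin(122)*-0.5 + -2.8 = -1.7931
y1 = sin(122)*-1.1 + cos(122)*-0.5 + 2.3 = 1.6321
After transform 2:
x2 = cos(316)*-1.7931 - sin(316)*1.6321 + 0.5
= 0.3439


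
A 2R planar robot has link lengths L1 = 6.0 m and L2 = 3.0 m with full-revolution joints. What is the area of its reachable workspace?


r_max = L1 + L2 = 9.0 m
r_min = |L1 - L2| = 3.0 m
Area = pi*(r_max^2 - r_min^2)
= pi*(81.0 - 9.0)
= pi * 72.0
= 226.1947 m^2


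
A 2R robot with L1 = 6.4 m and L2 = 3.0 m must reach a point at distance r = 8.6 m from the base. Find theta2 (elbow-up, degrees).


cos(theta2) = (r^2 - L1^2 - L2^2) / (2*L1*L2)
cos(theta2) = (73.96 - 40.96 - 9.0) / 38.4
cos(theta2) = 0.625
theta2 = 51.3178 degrees


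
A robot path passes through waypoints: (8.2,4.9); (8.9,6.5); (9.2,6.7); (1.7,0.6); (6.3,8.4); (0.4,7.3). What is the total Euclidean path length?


Segment lengths:
  seg1 = sqrt((0.7)^2 + (1.6)^2) = 1.7464
  seg2 = sqrt((0.3)^2 + (0.2)^2) = 0.3606
  seg3 = sqrt((-7.5)^2 + (-6.1)^2) = 9.6675
  seg4 = sqrt((4.6)^2 + (7.8)^2) = 9.0554
  seg5 = sqrt((-5.9)^2 + (-1.1)^2) = 6.0017
Total = 26.8315


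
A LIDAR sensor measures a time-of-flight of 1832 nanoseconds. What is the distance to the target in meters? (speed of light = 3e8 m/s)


tof = 1832 ns = 1.832e-06 s
dist = c * tof / 2
= 3e8 * 1.832e-06 / 2
= 274.8 m


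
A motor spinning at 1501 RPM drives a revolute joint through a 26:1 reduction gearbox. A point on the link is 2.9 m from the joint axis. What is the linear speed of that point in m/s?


omega_motor = 1501 * 2*pi/60 = 157.1844 rad/s
omega_joint = omega_motor / 26 = 6.0456 rad/s
v = omega_joint * r = 6.0456 * 2.9
= 17.5321 m/s


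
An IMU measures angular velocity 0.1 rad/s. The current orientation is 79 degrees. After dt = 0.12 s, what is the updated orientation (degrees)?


delta_theta = w * dt = 0.1 * 0.12 = 0.012 rad
= 0.6875 deg
theta_new = 79 + 0.6875 = 79.6875 deg


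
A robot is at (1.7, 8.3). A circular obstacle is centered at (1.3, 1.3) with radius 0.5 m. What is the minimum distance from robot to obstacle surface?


center_dist = sqrt((1.7-1.3)^2 + (8.3-1.3)^2)
= sqrt(0.16 + 49.0)
= 7.0114
min_dist = center_dist - radius = 7.0114 - 0.5 = 6.5114 m


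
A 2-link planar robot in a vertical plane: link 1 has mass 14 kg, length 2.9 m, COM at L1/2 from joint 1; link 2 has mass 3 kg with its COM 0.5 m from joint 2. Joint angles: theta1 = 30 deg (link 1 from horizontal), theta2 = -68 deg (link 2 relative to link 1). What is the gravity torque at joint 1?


Horizontal distance from joint 1 to link-1 COM:
  x_c1 = (L1/2)*cos(t1) = 1.45 * 0.866 = 1.2557 m
Horizontal distance from joint 1 to link-2 COM:
  x_c2 = L1*cos(t1) + Lc2*cos(t1+t2)
       = 2.9*0.866 + 0.5*0.788 = 2.9055 m
tau1 = m1*g*x_c1 + m2*g*x_c2
     = 14*9.81*1.2557 + 3*9.81*2.9055
     = 172.4629 + 85.5082
     = 257.9711 Nm


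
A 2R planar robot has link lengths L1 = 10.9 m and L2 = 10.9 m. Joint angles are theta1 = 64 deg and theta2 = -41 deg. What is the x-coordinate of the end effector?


Convert angles to radians: theta1 = 1.117, theta2 = -0.7156
x = L1*cos(theta1) + L2*cos(theta1+theta2)
x = 4.7782 + 10.0335
x = 14.8117


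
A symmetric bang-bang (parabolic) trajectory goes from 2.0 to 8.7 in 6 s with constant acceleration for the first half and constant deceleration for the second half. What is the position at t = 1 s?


Symmetric rest-to-rest: each phase covers (pf-p0)/2 in time T/2. 0.5*a*(T/2)^2 = (pf-p0)/2 => a = 4*(pf-p0)/T^2
a = 4*(8.7-2.0)/6^2 = 0.7444
t = 1 is in the acceleration phase (t <= T/2).
p = p0 + 0.5*a*t^2 = 2.0 + 0.5*0.7444*1^2
= 2.3722


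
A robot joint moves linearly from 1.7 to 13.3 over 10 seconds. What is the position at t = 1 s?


s = t/T = 1/10 = 0.1
p(t) = p0 + (pf-p0)*s
= 1.7 + (13.3 - 1.7) * 0.1
= 2.86


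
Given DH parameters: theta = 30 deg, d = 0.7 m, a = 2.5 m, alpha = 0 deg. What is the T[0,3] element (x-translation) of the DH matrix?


T[0,3] = a * cos(theta)
= 2.5 * cos(30 deg)
= 2.5 * 0.866
= 2.1651


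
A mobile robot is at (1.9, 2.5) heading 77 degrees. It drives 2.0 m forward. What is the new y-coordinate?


y_new = y0 + d*sin(theta)
= 2.5 + 2.0*sin(77)
= 2.5 + 1.9487
= 4.4487


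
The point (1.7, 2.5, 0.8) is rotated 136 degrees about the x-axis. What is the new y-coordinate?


Rotation about x-axis: y' = y*cos(theta) - z*sin(theta)
= 2.5 * -0.7193 - 0.8 * 0.6947
= -2.3541


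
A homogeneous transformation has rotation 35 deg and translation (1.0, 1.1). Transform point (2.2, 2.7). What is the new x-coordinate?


x' = cos(theta)*px - sin(theta)*py + tx
= 0.8192*2.2 - 0.5736*2.7 + 1.0
= 1.2535


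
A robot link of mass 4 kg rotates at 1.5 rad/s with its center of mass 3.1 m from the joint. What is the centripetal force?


F = m * omega^2 * r
= 4 * 1.5^2 * 3.1
= 4 * 2.25 * 3.1
= 27.9 N
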